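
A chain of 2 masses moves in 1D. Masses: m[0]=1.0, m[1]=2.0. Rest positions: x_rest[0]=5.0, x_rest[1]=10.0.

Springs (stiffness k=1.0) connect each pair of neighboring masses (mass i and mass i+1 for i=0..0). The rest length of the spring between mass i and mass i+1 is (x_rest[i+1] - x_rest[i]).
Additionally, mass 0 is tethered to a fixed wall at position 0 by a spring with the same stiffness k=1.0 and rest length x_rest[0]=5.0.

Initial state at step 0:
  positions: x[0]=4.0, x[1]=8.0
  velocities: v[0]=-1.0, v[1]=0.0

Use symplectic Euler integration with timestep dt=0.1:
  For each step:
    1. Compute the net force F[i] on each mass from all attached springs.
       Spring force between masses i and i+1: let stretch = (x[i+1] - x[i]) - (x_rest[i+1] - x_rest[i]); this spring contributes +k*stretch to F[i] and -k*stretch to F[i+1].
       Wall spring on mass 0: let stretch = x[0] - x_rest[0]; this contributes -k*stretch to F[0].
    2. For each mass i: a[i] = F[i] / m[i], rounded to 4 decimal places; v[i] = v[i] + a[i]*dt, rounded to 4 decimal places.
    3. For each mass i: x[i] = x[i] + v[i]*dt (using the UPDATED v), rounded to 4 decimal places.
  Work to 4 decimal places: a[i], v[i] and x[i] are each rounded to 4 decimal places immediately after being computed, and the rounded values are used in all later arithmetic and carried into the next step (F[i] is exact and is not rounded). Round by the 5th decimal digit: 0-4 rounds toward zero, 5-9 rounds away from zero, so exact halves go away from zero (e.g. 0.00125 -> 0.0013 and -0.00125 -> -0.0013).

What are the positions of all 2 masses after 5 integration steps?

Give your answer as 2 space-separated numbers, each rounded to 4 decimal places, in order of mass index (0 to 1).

Answer: 3.5409 8.0644

Derivation:
Step 0: x=[4.0000 8.0000] v=[-1.0000 0.0000]
Step 1: x=[3.9000 8.0050] v=[-1.0000 0.0500]
Step 2: x=[3.8021 8.0145] v=[-0.9795 0.0948]
Step 3: x=[3.7083 8.0279] v=[-0.9385 0.1342]
Step 4: x=[3.6206 8.0447] v=[-0.8774 0.1682]
Step 5: x=[3.5409 8.0644] v=[-0.7971 0.1970]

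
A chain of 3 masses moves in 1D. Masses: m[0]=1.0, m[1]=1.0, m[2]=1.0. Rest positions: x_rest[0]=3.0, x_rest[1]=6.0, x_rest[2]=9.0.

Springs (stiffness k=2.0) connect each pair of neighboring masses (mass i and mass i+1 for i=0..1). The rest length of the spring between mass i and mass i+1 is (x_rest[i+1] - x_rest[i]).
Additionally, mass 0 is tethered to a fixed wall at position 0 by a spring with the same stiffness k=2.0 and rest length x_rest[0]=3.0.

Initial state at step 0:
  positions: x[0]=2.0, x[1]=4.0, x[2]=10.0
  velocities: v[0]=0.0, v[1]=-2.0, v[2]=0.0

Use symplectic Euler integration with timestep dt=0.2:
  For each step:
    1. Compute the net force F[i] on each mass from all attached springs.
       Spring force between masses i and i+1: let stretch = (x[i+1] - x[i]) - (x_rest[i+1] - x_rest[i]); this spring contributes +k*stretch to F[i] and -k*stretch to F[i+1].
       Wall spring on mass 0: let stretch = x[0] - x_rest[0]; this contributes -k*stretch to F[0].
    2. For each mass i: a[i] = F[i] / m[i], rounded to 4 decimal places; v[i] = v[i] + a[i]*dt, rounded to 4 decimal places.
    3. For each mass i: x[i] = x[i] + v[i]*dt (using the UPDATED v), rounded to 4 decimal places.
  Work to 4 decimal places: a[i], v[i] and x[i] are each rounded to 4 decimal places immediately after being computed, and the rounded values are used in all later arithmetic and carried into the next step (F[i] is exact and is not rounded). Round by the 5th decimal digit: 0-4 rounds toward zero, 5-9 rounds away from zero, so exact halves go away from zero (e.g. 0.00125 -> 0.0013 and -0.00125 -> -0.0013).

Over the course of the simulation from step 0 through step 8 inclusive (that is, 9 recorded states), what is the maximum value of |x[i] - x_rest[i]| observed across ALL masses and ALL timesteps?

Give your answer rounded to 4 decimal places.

Step 0: x=[2.0000 4.0000 10.0000] v=[0.0000 -2.0000 0.0000]
Step 1: x=[2.0000 3.9200 9.7600] v=[0.0000 -0.4000 -1.2000]
Step 2: x=[1.9936 4.1536 9.2928] v=[-0.0320 1.1680 -2.3360]
Step 3: x=[2.0005 4.6255 8.6545] v=[0.0346 2.3597 -3.1917]
Step 4: x=[2.0574 5.2098 7.9338] v=[0.2844 2.9213 -3.6033]
Step 5: x=[2.2019 5.7598 7.2352] v=[0.7224 2.7499 -3.4929]
Step 6: x=[2.4549 6.1432 6.6586] v=[1.2648 1.9169 -2.8831]
Step 7: x=[2.8065 6.2727 6.2807] v=[1.7582 0.6477 -1.8893]
Step 8: x=[3.2109 6.1256 6.1422] v=[2.0221 -0.7356 -0.6925]
Max displacement = 2.8578

Answer: 2.8578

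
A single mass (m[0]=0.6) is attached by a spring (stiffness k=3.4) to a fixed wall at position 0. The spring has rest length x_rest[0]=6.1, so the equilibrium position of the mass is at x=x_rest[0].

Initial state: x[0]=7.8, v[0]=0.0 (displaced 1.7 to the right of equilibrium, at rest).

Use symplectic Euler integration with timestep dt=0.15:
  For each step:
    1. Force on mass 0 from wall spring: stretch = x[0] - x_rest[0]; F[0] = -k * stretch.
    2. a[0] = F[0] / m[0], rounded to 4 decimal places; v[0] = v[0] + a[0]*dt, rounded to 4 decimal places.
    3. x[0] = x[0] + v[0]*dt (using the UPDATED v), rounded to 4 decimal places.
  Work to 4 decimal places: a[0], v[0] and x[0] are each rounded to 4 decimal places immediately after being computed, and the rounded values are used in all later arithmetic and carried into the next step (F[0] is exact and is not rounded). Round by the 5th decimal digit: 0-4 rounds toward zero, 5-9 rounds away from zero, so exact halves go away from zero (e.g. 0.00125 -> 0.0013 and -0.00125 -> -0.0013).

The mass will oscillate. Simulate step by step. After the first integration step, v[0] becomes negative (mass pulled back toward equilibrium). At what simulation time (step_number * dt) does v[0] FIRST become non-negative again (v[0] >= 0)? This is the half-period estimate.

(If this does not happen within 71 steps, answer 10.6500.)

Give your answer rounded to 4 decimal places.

Step 0: x=[7.8000] v=[0.0000]
Step 1: x=[7.5833] v=[-1.4450]
Step 2: x=[7.1774] v=[-2.7058]
Step 3: x=[6.6342] v=[-3.6216]
Step 4: x=[6.0228] v=[-4.0757]
Step 5: x=[5.4213] v=[-4.0101]
Step 6: x=[4.9063] v=[-3.4332]
Step 7: x=[4.5435] v=[-2.4186]
Step 8: x=[4.3792] v=[-1.0956]
Step 9: x=[4.4343] v=[0.3671]
First v>=0 after going negative at step 9, time=1.3500

Answer: 1.3500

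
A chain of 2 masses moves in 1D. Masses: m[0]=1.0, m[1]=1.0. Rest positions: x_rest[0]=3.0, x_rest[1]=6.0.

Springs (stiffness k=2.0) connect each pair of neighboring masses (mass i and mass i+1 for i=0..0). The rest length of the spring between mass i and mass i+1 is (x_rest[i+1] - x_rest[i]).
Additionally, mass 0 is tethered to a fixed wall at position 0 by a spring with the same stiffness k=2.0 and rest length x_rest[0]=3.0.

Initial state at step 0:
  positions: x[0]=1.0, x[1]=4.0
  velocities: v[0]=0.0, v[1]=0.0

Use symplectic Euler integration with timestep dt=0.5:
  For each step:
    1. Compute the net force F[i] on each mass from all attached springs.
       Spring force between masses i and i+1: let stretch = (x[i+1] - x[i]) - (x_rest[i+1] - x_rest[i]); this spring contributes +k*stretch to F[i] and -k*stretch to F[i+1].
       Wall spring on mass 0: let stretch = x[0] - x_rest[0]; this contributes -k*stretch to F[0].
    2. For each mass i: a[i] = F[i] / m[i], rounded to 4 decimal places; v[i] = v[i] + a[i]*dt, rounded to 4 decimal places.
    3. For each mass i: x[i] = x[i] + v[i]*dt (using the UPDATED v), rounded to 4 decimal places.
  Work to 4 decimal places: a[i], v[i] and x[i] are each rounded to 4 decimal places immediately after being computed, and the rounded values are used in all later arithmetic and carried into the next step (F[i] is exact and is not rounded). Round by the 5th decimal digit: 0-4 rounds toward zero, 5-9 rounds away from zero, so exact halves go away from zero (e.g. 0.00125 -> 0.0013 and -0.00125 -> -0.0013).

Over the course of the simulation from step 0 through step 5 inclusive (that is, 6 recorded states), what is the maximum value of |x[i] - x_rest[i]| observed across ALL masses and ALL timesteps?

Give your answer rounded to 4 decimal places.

Answer: 2.1875

Derivation:
Step 0: x=[1.0000 4.0000] v=[0.0000 0.0000]
Step 1: x=[2.0000 4.0000] v=[2.0000 0.0000]
Step 2: x=[3.0000 4.5000] v=[2.0000 1.0000]
Step 3: x=[3.2500 5.7500] v=[0.5000 2.5000]
Step 4: x=[3.1250 7.2500] v=[-0.2500 3.0000]
Step 5: x=[3.5000 8.1875] v=[0.7500 1.8750]
Max displacement = 2.1875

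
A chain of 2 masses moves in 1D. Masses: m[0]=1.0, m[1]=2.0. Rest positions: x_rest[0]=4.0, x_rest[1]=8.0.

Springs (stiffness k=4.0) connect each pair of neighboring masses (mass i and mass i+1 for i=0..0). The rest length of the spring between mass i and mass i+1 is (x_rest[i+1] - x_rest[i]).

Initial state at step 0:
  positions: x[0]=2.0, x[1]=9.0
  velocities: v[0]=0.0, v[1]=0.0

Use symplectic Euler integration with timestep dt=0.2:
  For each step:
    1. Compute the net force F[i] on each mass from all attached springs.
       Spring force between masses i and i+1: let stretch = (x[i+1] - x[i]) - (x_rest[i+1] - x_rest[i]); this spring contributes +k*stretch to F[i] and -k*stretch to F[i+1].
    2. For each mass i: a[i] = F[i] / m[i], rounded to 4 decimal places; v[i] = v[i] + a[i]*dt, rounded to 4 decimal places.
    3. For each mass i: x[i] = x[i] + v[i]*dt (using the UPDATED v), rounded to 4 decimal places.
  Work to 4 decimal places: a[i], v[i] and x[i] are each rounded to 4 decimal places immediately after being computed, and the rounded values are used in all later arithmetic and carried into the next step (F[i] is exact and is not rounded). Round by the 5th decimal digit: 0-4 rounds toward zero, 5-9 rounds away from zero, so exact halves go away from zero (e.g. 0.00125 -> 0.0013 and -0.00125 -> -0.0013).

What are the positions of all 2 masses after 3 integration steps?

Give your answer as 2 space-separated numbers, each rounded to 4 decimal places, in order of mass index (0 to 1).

Answer: 4.3316 7.8342

Derivation:
Step 0: x=[2.0000 9.0000] v=[0.0000 0.0000]
Step 1: x=[2.4800 8.7600] v=[2.4000 -1.2000]
Step 2: x=[3.3248 8.3376] v=[4.2240 -2.1120]
Step 3: x=[4.3316 7.8342] v=[5.0342 -2.5171]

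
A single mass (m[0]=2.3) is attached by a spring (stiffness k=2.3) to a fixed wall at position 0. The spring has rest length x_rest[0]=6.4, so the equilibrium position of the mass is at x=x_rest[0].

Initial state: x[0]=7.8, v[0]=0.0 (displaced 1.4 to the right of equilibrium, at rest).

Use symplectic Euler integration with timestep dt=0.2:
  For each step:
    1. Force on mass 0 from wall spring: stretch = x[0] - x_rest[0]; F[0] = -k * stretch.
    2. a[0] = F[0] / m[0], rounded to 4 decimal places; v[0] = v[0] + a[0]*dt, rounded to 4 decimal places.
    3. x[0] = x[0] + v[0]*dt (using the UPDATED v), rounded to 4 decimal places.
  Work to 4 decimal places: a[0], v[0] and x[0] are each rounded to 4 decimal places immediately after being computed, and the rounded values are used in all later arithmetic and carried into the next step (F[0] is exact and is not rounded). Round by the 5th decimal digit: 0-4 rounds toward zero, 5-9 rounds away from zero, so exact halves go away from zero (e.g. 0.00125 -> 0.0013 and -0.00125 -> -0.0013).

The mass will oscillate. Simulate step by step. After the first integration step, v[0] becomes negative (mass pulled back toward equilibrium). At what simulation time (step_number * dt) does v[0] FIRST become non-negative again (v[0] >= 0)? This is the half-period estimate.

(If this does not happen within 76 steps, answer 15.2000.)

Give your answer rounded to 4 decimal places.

Answer: 3.2000

Derivation:
Step 0: x=[7.8000] v=[0.0000]
Step 1: x=[7.7440] v=[-0.2800]
Step 2: x=[7.6342] v=[-0.5488]
Step 3: x=[7.4751] v=[-0.7956]
Step 4: x=[7.2730] v=[-1.0106]
Step 5: x=[7.0360] v=[-1.1852]
Step 6: x=[6.7735] v=[-1.3124]
Step 7: x=[6.4961] v=[-1.3871]
Step 8: x=[6.2148] v=[-1.4063]
Step 9: x=[5.9409] v=[-1.3693]
Step 10: x=[5.6854] v=[-1.2775]
Step 11: x=[5.4585] v=[-1.1346]
Step 12: x=[5.2692] v=[-0.9463]
Step 13: x=[5.1252] v=[-0.7201]
Step 14: x=[5.0322] v=[-0.4651]
Step 15: x=[4.9939] v=[-0.1915]
Step 16: x=[5.0118] v=[0.0897]
First v>=0 after going negative at step 16, time=3.2000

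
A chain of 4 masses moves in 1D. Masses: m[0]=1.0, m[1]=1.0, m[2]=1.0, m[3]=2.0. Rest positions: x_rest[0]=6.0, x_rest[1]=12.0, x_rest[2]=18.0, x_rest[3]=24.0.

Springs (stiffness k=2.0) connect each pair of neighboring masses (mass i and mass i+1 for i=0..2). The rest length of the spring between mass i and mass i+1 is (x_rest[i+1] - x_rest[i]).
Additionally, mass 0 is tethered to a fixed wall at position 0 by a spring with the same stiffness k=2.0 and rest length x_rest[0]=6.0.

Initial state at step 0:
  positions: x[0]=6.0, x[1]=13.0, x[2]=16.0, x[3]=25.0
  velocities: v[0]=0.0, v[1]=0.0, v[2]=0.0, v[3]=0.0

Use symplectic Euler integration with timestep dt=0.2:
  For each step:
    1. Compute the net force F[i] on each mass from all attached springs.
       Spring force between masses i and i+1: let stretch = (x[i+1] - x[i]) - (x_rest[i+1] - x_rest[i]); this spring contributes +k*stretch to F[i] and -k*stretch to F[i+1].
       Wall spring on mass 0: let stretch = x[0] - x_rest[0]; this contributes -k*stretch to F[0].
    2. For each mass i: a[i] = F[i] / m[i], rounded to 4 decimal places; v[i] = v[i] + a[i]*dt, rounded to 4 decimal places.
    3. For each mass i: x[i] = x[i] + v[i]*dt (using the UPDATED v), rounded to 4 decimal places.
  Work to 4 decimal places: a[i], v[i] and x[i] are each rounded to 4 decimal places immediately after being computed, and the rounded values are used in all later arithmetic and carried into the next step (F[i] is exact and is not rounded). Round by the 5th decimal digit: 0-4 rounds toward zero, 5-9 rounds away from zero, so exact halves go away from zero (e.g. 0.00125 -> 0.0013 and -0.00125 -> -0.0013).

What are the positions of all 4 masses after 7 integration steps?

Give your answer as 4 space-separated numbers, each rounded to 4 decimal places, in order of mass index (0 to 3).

Answer: 5.6602 11.5184 20.0628 23.7183

Derivation:
Step 0: x=[6.0000 13.0000 16.0000 25.0000] v=[0.0000 0.0000 0.0000 0.0000]
Step 1: x=[6.0800 12.6800 16.4800 24.8800] v=[0.4000 -1.6000 2.4000 -0.6000]
Step 2: x=[6.2016 12.1360 17.3280 24.6640] v=[0.6080 -2.7200 4.2400 -1.0800]
Step 3: x=[6.3018 11.5326 18.3475 24.3946] v=[0.5011 -3.0170 5.0976 -1.3472]
Step 4: x=[6.3163 11.0559 19.3056 24.1233] v=[0.0727 -2.3834 4.7905 -1.3566]
Step 5: x=[6.2047 10.8600 19.9891 23.8993] v=[-0.5580 -0.9794 3.4177 -1.1201]
Step 6: x=[5.9691 11.0220 20.2551 23.7589] v=[-1.1778 0.8101 1.3301 -0.7021]
Step 7: x=[5.6602 11.5184 20.0628 23.7183] v=[-1.5443 2.4822 -0.9616 -0.2029]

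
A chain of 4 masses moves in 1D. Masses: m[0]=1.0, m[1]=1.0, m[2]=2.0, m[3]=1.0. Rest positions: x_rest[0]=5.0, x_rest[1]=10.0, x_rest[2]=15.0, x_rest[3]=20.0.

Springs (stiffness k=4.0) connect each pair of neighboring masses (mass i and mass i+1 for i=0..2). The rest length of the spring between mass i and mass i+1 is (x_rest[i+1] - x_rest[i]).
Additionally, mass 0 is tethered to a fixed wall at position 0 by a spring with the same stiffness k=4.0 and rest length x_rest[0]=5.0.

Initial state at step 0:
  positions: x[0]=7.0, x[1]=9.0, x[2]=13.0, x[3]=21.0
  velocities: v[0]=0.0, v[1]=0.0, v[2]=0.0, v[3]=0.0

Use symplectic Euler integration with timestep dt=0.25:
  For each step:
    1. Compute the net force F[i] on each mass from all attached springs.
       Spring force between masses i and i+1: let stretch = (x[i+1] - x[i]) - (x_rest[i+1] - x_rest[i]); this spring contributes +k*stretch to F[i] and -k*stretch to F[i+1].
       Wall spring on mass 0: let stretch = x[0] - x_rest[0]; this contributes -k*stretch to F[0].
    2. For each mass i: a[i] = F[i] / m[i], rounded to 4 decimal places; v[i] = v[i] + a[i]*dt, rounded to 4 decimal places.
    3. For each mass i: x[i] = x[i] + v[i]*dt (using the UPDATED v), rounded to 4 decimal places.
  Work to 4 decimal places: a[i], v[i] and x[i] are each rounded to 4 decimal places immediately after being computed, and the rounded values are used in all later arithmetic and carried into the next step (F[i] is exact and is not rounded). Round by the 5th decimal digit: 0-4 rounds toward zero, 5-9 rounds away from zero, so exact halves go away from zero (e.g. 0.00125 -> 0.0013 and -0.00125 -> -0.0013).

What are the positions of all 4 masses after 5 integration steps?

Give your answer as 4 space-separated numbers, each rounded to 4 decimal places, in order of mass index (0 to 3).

Answer: 3.7017 9.0186 15.8767 17.7203

Derivation:
Step 0: x=[7.0000 9.0000 13.0000 21.0000] v=[0.0000 0.0000 0.0000 0.0000]
Step 1: x=[5.7500 9.5000 13.5000 20.2500] v=[-5.0000 2.0000 2.0000 -3.0000]
Step 2: x=[4.0000 10.0625 14.3438 19.0625] v=[-7.0000 2.2500 3.3750 -4.7500]
Step 3: x=[2.7656 10.1797 15.2422 17.9453] v=[-4.9375 0.4688 3.5937 -4.4687]
Step 4: x=[2.6934 9.7090 15.8457 17.4024] v=[-0.2890 -1.8828 2.4140 -2.1718]
Step 5: x=[3.7017 9.0186 15.8767 17.7203] v=[4.0332 -2.7617 0.1240 1.2715]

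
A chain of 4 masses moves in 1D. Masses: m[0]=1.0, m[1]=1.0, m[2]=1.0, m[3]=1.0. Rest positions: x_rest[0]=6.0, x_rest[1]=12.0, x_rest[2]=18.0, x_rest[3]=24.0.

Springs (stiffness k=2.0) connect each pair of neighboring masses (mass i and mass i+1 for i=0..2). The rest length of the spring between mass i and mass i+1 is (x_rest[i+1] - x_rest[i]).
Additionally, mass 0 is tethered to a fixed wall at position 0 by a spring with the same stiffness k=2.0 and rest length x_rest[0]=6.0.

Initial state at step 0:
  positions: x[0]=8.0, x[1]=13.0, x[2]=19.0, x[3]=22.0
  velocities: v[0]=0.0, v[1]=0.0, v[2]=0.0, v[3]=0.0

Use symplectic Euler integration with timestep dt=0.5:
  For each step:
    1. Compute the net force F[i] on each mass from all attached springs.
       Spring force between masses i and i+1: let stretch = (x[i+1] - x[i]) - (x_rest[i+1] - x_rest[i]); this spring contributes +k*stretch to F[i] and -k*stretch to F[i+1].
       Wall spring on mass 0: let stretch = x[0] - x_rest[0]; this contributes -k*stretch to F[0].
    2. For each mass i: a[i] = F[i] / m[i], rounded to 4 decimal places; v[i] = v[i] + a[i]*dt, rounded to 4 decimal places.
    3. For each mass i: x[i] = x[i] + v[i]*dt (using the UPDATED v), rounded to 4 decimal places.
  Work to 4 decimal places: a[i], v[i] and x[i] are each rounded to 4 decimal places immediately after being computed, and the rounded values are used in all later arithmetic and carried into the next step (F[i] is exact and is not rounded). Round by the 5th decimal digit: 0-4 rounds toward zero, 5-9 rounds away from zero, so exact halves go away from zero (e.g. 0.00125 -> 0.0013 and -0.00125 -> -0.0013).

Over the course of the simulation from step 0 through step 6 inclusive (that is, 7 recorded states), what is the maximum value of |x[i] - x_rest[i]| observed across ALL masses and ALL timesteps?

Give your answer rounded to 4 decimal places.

Answer: 2.7500

Derivation:
Step 0: x=[8.0000 13.0000 19.0000 22.0000] v=[0.0000 0.0000 0.0000 0.0000]
Step 1: x=[6.5000 13.5000 17.5000 23.5000] v=[-3.0000 1.0000 -3.0000 3.0000]
Step 2: x=[5.2500 12.5000 17.0000 25.0000] v=[-2.5000 -2.0000 -1.0000 3.0000]
Step 3: x=[5.0000 10.1250 18.2500 25.5000] v=[-0.5000 -4.7500 2.5000 1.0000]
Step 4: x=[4.8125 9.2500 19.0625 25.3750] v=[-0.3750 -1.7500 1.6250 -0.2500]
Step 5: x=[4.4375 11.0625 18.1250 25.0938] v=[-0.7500 3.6250 -1.8750 -0.5625]
Step 6: x=[5.1563 13.0938 17.1407 24.3282] v=[1.4375 4.0625 -1.9687 -1.5313]
Max displacement = 2.7500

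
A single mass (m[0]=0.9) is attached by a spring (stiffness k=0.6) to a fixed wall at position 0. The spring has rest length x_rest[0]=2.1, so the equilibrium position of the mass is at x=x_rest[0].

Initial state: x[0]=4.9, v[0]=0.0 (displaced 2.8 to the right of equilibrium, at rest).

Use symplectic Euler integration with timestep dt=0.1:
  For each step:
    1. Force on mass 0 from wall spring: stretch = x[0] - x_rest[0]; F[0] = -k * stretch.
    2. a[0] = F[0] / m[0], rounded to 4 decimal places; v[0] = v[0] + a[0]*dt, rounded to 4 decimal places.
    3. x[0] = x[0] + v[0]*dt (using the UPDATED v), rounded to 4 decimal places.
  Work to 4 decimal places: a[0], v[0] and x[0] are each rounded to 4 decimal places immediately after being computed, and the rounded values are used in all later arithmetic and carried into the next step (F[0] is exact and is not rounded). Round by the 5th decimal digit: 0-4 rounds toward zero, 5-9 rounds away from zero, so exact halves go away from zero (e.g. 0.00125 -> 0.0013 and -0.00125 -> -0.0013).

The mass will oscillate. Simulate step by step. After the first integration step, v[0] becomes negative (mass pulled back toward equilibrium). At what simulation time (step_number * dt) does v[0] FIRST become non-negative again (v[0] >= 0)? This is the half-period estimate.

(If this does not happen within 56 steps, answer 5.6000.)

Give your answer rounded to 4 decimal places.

Answer: 3.9000

Derivation:
Step 0: x=[4.9000] v=[0.0000]
Step 1: x=[4.8813] v=[-0.1867]
Step 2: x=[4.8441] v=[-0.3721]
Step 3: x=[4.7886] v=[-0.5550]
Step 4: x=[4.7152] v=[-0.7342]
Step 5: x=[4.6243] v=[-0.9086]
Step 6: x=[4.5166] v=[-1.0769]
Step 7: x=[4.3928] v=[-1.2380]
Step 8: x=[4.2537] v=[-1.3909]
Step 9: x=[4.1003] v=[-1.5345]
Step 10: x=[3.9335] v=[-1.6679]
Step 11: x=[3.7545] v=[-1.7901]
Step 12: x=[3.5645] v=[-1.9004]
Step 13: x=[3.3647] v=[-1.9980]
Step 14: x=[3.1565] v=[-2.0823]
Step 15: x=[2.9412] v=[-2.1527]
Step 16: x=[2.7203] v=[-2.2088]
Step 17: x=[2.4953] v=[-2.2502]
Step 18: x=[2.2676] v=[-2.2766]
Step 19: x=[2.0388] v=[-2.2878]
Step 20: x=[1.8104] v=[-2.2837]
Step 21: x=[1.5840] v=[-2.2644]
Step 22: x=[1.3610] v=[-2.2300]
Step 23: x=[1.1429] v=[-2.1807]
Step 24: x=[0.9312] v=[-2.1169]
Step 25: x=[0.7273] v=[-2.0390]
Step 26: x=[0.5326] v=[-1.9475]
Step 27: x=[0.3483] v=[-1.8430]
Step 28: x=[0.1757] v=[-1.7262]
Step 29: x=[0.0159] v=[-1.5979]
Step 30: x=[-0.1300] v=[-1.4590]
Step 31: x=[-0.2610] v=[-1.3103]
Step 32: x=[-0.3763] v=[-1.1529]
Step 33: x=[-0.4751] v=[-0.9878]
Step 34: x=[-0.5567] v=[-0.8161]
Step 35: x=[-0.6206] v=[-0.6390]
Step 36: x=[-0.6664] v=[-0.4576]
Step 37: x=[-0.6937] v=[-0.2732]
Step 38: x=[-0.7024] v=[-0.0870]
Step 39: x=[-0.6924] v=[0.0998]
First v>=0 after going negative at step 39, time=3.9000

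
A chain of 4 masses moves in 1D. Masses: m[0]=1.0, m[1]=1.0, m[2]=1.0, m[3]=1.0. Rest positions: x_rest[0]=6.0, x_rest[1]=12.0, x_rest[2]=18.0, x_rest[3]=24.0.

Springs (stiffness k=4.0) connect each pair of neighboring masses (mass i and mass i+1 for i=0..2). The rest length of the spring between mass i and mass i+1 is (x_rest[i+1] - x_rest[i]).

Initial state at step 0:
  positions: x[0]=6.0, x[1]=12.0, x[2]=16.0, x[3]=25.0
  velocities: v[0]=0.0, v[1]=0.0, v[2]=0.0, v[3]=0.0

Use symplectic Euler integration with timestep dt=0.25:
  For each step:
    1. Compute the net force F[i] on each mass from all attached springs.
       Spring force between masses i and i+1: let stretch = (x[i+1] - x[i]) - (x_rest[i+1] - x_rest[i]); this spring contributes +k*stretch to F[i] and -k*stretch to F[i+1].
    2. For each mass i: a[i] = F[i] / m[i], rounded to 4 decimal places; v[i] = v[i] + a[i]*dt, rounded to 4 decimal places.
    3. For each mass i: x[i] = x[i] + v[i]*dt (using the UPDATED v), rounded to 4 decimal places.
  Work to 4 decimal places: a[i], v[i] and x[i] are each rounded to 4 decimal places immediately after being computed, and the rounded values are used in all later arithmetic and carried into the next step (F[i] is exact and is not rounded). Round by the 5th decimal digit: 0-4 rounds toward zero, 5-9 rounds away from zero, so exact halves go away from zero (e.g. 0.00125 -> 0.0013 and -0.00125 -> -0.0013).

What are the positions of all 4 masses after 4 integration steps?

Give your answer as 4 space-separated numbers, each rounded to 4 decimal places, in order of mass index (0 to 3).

Step 0: x=[6.0000 12.0000 16.0000 25.0000] v=[0.0000 0.0000 0.0000 0.0000]
Step 1: x=[6.0000 11.5000 17.2500 24.2500] v=[0.0000 -2.0000 5.0000 -3.0000]
Step 2: x=[5.8750 11.0625 18.8125 23.2500] v=[-0.5000 -1.7500 6.2500 -4.0000]
Step 3: x=[5.5469 11.2656 19.5469 22.6406] v=[-1.3125 0.8125 2.9375 -2.4375]
Step 4: x=[5.1485 12.1094 18.9844 22.7578] v=[-1.5938 3.3751 -2.2501 0.4688]

Answer: 5.1485 12.1094 18.9844 22.7578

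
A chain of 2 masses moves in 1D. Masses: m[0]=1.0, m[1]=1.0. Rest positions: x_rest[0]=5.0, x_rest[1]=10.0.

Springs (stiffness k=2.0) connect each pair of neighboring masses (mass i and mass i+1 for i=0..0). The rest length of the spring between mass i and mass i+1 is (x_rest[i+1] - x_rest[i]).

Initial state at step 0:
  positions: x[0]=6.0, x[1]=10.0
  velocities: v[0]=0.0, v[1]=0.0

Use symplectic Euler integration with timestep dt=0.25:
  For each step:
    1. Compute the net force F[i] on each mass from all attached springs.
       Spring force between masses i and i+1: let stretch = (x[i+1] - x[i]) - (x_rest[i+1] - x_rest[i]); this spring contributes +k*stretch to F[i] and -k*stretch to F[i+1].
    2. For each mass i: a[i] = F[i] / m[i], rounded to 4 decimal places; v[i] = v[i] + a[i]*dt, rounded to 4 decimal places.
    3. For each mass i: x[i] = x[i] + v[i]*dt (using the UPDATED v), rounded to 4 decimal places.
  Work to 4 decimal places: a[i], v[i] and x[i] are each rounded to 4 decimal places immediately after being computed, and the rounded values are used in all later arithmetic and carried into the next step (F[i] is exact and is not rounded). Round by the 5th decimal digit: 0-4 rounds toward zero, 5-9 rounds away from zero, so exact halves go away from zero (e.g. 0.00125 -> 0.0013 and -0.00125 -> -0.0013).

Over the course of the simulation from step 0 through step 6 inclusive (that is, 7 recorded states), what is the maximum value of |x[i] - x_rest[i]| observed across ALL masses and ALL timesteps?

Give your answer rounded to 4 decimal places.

Step 0: x=[6.0000 10.0000] v=[0.0000 0.0000]
Step 1: x=[5.8750 10.1250] v=[-0.5000 0.5000]
Step 2: x=[5.6563 10.3438] v=[-0.8750 0.8750]
Step 3: x=[5.3985 10.6016] v=[-1.0313 1.0313]
Step 4: x=[5.1661 10.8341] v=[-0.9298 0.9298]
Step 5: x=[5.0172 10.9831] v=[-0.5958 0.5958]
Step 6: x=[4.9890 11.0113] v=[-0.1129 0.1129]
Max displacement = 1.0113

Answer: 1.0113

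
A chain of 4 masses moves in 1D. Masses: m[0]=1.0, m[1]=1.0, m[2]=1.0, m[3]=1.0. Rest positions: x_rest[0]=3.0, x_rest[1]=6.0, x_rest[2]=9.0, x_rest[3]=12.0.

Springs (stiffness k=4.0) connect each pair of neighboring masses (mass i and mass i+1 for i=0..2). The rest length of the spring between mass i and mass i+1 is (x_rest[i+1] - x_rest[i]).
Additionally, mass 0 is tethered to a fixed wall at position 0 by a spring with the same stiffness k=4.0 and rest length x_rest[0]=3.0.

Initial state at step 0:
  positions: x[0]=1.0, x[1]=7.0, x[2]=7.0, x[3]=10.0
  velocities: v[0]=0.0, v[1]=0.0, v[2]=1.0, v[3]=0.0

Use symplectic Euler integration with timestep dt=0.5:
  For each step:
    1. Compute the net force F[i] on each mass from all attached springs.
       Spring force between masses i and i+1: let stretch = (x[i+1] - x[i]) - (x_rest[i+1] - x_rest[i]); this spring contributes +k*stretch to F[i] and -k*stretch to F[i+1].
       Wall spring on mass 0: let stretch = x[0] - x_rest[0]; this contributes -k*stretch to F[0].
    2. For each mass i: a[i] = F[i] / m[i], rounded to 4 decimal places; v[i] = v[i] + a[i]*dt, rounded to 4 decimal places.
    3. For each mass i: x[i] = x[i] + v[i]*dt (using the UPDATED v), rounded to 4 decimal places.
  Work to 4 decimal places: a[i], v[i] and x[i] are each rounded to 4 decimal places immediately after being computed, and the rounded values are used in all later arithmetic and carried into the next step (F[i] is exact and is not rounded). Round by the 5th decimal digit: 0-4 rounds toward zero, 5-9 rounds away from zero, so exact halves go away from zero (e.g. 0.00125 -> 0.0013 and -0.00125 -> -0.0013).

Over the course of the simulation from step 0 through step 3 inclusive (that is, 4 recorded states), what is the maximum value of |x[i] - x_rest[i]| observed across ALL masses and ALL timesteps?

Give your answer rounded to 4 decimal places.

Answer: 5.0000

Derivation:
Step 0: x=[1.0000 7.0000 7.0000 10.0000] v=[0.0000 0.0000 1.0000 0.0000]
Step 1: x=[6.0000 1.0000 10.5000 10.0000] v=[10.0000 -12.0000 7.0000 0.0000]
Step 2: x=[0.0000 9.5000 4.0000 13.5000] v=[-12.0000 17.0000 -13.0000 7.0000]
Step 3: x=[3.5000 3.0000 12.5000 10.5000] v=[7.0000 -13.0000 17.0000 -6.0000]
Max displacement = 5.0000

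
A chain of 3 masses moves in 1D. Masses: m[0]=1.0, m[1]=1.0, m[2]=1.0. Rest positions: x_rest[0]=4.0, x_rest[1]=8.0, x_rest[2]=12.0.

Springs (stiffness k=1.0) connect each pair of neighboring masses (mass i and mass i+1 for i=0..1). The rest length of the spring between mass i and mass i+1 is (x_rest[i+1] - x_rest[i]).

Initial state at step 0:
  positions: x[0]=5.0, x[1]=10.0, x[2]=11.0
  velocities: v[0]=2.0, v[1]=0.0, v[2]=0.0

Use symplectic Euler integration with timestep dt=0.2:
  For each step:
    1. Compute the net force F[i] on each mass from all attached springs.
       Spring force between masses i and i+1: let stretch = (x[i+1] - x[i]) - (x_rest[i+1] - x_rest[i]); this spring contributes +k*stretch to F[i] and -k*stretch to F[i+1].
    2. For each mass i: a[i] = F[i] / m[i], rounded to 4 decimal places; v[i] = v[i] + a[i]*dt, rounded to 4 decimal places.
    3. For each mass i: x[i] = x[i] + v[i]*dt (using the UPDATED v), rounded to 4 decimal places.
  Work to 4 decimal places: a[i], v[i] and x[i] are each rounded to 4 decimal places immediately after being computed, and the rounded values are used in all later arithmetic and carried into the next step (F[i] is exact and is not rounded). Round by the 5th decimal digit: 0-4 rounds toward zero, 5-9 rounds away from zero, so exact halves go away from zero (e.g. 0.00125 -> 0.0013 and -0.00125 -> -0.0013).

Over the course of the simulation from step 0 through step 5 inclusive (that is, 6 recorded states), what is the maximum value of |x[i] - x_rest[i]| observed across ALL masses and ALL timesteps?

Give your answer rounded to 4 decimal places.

Answer: 3.0552

Derivation:
Step 0: x=[5.0000 10.0000 11.0000] v=[2.0000 0.0000 0.0000]
Step 1: x=[5.4400 9.8400 11.1200] v=[2.2000 -0.8000 0.6000]
Step 2: x=[5.8960 9.5552 11.3488] v=[2.2800 -1.4240 1.1440]
Step 3: x=[6.3384 9.1958 11.6659] v=[2.2118 -1.7971 1.5853]
Step 4: x=[6.7351 8.8209 12.0442] v=[1.9833 -1.8746 1.8913]
Step 5: x=[7.0552 8.4915 12.4535] v=[1.6005 -1.6471 2.0466]
Max displacement = 3.0552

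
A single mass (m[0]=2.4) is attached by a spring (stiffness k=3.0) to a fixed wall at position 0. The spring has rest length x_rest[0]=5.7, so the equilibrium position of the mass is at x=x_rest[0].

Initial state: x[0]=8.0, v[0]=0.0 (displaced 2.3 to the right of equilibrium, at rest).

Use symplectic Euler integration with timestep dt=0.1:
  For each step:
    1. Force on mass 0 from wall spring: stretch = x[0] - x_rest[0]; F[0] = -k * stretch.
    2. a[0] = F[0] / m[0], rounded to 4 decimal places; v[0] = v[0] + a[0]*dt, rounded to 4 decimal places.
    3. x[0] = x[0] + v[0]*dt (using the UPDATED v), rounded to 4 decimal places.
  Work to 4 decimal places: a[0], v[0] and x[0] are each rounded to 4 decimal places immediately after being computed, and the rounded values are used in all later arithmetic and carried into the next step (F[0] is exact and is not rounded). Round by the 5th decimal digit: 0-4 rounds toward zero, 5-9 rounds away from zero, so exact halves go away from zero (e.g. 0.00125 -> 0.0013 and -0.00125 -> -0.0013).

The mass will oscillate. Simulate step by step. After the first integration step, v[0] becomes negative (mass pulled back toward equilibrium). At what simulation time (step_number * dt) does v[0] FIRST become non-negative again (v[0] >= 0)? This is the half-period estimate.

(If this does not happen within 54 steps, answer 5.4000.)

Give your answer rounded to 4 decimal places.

Step 0: x=[8.0000] v=[0.0000]
Step 1: x=[7.9713] v=[-0.2875]
Step 2: x=[7.9142] v=[-0.5714]
Step 3: x=[7.8294] v=[-0.8482]
Step 4: x=[7.7180] v=[-1.1144]
Step 5: x=[7.5813] v=[-1.3667]
Step 6: x=[7.4211] v=[-1.6019]
Step 7: x=[7.2394] v=[-1.8170]
Step 8: x=[7.0385] v=[-2.0094]
Step 9: x=[6.8208] v=[-2.1767]
Step 10: x=[6.5891] v=[-2.3168]
Step 11: x=[6.3463] v=[-2.4279]
Step 12: x=[6.0954] v=[-2.5087]
Step 13: x=[5.8396] v=[-2.5581]
Step 14: x=[5.5820] v=[-2.5756]
Step 15: x=[5.3259] v=[-2.5609]
Step 16: x=[5.0745] v=[-2.5141]
Step 17: x=[4.8309] v=[-2.4359]
Step 18: x=[4.5982] v=[-2.3273]
Step 19: x=[4.3792] v=[-2.1896]
Step 20: x=[4.1768] v=[-2.0245]
Step 21: x=[3.9934] v=[-1.8341]
Step 22: x=[3.8313] v=[-1.6208]
Step 23: x=[3.6926] v=[-1.3872]
Step 24: x=[3.5790] v=[-1.1363]
Step 25: x=[3.4919] v=[-0.8712]
Step 26: x=[3.4324] v=[-0.5952]
Step 27: x=[3.4012] v=[-0.3118]
Step 28: x=[3.3988] v=[-0.0245]
Step 29: x=[3.4251] v=[0.2632]
First v>=0 after going negative at step 29, time=2.9000

Answer: 2.9000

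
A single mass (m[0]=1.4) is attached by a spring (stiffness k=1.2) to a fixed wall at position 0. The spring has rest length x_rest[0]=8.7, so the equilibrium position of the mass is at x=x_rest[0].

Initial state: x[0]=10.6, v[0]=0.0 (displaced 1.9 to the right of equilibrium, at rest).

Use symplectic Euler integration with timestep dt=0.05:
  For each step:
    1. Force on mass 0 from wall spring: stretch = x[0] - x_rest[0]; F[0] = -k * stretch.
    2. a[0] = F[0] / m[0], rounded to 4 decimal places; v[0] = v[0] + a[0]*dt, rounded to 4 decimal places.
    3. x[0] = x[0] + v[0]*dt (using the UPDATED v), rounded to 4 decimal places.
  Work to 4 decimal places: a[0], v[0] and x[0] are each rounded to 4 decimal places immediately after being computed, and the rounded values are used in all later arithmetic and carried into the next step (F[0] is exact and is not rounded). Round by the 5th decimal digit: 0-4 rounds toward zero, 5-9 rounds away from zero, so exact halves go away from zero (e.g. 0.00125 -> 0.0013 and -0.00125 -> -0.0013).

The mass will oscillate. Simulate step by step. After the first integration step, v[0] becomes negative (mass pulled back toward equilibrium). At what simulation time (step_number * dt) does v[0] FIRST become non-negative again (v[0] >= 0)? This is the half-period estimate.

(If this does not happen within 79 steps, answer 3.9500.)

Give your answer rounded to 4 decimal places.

Step 0: x=[10.6000] v=[0.0000]
Step 1: x=[10.5959] v=[-0.0814]
Step 2: x=[10.5878] v=[-0.1627]
Step 3: x=[10.5756] v=[-0.2436]
Step 4: x=[10.5594] v=[-0.3240]
Step 5: x=[10.5392] v=[-0.4037]
Step 6: x=[10.5151] v=[-0.4825]
Step 7: x=[10.4871] v=[-0.5603]
Step 8: x=[10.4553] v=[-0.6369]
Step 9: x=[10.4197] v=[-0.7121]
Step 10: x=[10.3804] v=[-0.7858]
Step 11: x=[10.3375] v=[-0.8578]
Step 12: x=[10.2911] v=[-0.9280]
Step 13: x=[10.2413] v=[-0.9962]
Step 14: x=[10.1882] v=[-1.0623]
Step 15: x=[10.1319] v=[-1.1261]
Step 16: x=[10.0725] v=[-1.1875]
Step 17: x=[10.0102] v=[-1.2463]
Step 18: x=[9.9451] v=[-1.3025]
Step 19: x=[9.8773] v=[-1.3559]
Step 20: x=[9.8070] v=[-1.4064]
Step 21: x=[9.7343] v=[-1.4538]
Step 22: x=[9.6594] v=[-1.4981]
Step 23: x=[9.5824] v=[-1.5392]
Step 24: x=[9.5036] v=[-1.5770]
Step 25: x=[9.4230] v=[-1.6114]
Step 26: x=[9.3409] v=[-1.6424]
Step 27: x=[9.2574] v=[-1.6699]
Step 28: x=[9.1727] v=[-1.6938]
Step 29: x=[9.0870] v=[-1.7141]
Step 30: x=[9.0005] v=[-1.7307]
Step 31: x=[8.9133] v=[-1.7436]
Step 32: x=[8.8257] v=[-1.7527]
Step 33: x=[8.7378] v=[-1.7581]
Step 34: x=[8.6498] v=[-1.7597]
Step 35: x=[8.5619] v=[-1.7576]
Step 36: x=[8.4743] v=[-1.7517]
Step 37: x=[8.3872] v=[-1.7420]
Step 38: x=[8.3008] v=[-1.7286]
Step 39: x=[8.2152] v=[-1.7115]
Step 40: x=[8.1307] v=[-1.6907]
Step 41: x=[8.0474] v=[-1.6663]
Step 42: x=[7.9655] v=[-1.6383]
Step 43: x=[7.8852] v=[-1.6068]
Step 44: x=[7.8066] v=[-1.5719]
Step 45: x=[7.7299] v=[-1.5336]
Step 46: x=[7.6553] v=[-1.4920]
Step 47: x=[7.5829] v=[-1.4472]
Step 48: x=[7.5129] v=[-1.3993]
Step 49: x=[7.4455] v=[-1.3484]
Step 50: x=[7.3808] v=[-1.2946]
Step 51: x=[7.3189] v=[-1.2381]
Step 52: x=[7.2600] v=[-1.1789]
Step 53: x=[7.2041] v=[-1.1172]
Step 54: x=[7.1514] v=[-1.0531]
Step 55: x=[7.1021] v=[-0.9867]
Step 56: x=[7.0562] v=[-0.9182]
Step 57: x=[7.0138] v=[-0.8478]
Step 58: x=[6.9750] v=[-0.7755]
Step 59: x=[6.9399] v=[-0.7016]
Step 60: x=[6.9086] v=[-0.6262]
Step 61: x=[6.8811] v=[-0.5494]
Step 62: x=[6.8575] v=[-0.4714]
Step 63: x=[6.8379] v=[-0.3924]
Step 64: x=[6.8223] v=[-0.3126]
Step 65: x=[6.8107] v=[-0.2321]
Step 66: x=[6.8031] v=[-0.1511]
Step 67: x=[6.7996] v=[-0.0698]
Step 68: x=[6.8002] v=[0.0116]
First v>=0 after going negative at step 68, time=3.4000

Answer: 3.4000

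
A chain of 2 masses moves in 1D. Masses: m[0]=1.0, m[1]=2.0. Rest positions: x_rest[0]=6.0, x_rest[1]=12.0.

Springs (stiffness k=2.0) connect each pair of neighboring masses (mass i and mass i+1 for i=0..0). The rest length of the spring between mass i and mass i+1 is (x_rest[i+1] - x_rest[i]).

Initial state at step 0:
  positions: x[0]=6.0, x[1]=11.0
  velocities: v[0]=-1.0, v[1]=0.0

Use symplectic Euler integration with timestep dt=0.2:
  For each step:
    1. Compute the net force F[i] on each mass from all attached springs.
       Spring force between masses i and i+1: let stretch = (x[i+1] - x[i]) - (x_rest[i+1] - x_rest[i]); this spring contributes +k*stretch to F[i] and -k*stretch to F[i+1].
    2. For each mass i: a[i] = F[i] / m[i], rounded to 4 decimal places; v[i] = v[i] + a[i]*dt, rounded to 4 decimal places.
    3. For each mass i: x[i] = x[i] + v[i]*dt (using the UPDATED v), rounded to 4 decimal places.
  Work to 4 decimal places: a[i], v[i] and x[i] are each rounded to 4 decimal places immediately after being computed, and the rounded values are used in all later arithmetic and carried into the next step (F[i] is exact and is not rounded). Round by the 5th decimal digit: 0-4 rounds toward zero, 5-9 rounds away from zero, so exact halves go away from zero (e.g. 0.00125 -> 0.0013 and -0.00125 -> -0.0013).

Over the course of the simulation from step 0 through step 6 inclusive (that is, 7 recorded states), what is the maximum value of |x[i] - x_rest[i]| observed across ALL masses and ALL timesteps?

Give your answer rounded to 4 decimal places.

Step 0: x=[6.0000 11.0000] v=[-1.0000 0.0000]
Step 1: x=[5.7200 11.0400] v=[-1.4000 0.2000]
Step 2: x=[5.3856 11.1072] v=[-1.6720 0.3360]
Step 3: x=[5.0289 11.1855] v=[-1.7834 0.3917]
Step 4: x=[4.6847 11.2576] v=[-1.7208 0.3604]
Step 5: x=[4.3864 11.3068] v=[-1.4916 0.2458]
Step 6: x=[4.1617 11.3191] v=[-1.1234 0.0617]
Max displacement = 1.8383

Answer: 1.8383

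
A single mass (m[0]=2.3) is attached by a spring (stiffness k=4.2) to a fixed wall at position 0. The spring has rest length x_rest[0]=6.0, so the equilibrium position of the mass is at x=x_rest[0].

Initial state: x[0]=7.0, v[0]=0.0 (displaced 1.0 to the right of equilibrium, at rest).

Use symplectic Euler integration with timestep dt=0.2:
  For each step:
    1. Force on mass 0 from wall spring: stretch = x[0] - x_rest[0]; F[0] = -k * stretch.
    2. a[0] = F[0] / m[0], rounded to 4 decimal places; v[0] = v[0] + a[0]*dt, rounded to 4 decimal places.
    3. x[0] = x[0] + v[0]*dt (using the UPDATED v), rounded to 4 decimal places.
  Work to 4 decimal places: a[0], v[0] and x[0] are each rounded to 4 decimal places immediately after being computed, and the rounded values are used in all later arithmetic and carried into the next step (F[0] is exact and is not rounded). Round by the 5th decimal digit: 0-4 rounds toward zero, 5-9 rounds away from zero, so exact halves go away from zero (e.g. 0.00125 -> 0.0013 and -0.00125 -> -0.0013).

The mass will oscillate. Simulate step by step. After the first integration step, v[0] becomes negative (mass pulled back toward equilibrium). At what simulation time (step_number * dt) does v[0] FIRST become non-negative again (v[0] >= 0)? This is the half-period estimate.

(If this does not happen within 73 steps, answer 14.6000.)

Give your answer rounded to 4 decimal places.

Answer: 2.4000

Derivation:
Step 0: x=[7.0000] v=[0.0000]
Step 1: x=[6.9270] v=[-0.3652]
Step 2: x=[6.7862] v=[-0.7038]
Step 3: x=[6.5880] v=[-0.9909]
Step 4: x=[6.3469] v=[-1.2056]
Step 5: x=[6.0804] v=[-1.3323]
Step 6: x=[5.8081] v=[-1.3617]
Step 7: x=[5.5498] v=[-1.2916]
Step 8: x=[5.3244] v=[-1.1272]
Step 9: x=[5.1483] v=[-0.8805]
Step 10: x=[5.0344] v=[-0.5694]
Step 11: x=[4.9911] v=[-0.2167]
Step 12: x=[5.0215] v=[0.1518]
First v>=0 after going negative at step 12, time=2.4000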